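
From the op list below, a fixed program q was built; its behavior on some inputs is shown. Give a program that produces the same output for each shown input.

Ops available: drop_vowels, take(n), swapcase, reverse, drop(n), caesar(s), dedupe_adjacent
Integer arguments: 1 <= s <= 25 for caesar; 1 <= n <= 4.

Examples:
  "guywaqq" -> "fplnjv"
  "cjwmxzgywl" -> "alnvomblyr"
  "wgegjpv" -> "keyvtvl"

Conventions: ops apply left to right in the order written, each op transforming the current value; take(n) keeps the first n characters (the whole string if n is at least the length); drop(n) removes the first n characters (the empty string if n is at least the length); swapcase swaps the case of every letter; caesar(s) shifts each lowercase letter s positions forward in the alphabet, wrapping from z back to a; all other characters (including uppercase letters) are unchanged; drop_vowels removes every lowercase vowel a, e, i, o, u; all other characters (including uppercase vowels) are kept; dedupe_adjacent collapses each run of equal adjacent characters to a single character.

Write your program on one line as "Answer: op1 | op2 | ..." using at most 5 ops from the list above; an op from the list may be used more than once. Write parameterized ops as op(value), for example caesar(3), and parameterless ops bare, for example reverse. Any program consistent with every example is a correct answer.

reverse | caesar(2) | dedupe_adjacent | caesar(13)

Check, running the answer program on each example:
  "guywaqq" -> "qqawyug" -> "sscyawi" -> "scyawi" -> "fplnjv"
  "cjwmxzgywl" -> "lwygzxmwjc" -> "nyaibzoyle" -> "nyaibzoyle" -> "alnvomblyr"
  "wgegjpv" -> "vpjgegw" -> "xrligiy" -> "xrligiy" -> "keyvtvl"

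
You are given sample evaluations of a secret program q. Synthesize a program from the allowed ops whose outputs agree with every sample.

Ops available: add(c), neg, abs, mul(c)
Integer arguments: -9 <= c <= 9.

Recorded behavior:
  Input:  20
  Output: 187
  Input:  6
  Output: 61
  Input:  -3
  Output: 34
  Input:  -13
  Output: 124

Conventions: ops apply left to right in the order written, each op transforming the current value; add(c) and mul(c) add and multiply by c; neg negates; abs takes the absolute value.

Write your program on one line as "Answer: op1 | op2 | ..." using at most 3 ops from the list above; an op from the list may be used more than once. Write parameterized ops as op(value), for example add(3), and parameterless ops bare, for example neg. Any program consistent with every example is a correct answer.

mul(9) | abs | add(7)

Check, running the answer program on each example:
  20 -> 180 -> 180 -> 187
  6 -> 54 -> 54 -> 61
  -3 -> -27 -> 27 -> 34
  -13 -> -117 -> 117 -> 124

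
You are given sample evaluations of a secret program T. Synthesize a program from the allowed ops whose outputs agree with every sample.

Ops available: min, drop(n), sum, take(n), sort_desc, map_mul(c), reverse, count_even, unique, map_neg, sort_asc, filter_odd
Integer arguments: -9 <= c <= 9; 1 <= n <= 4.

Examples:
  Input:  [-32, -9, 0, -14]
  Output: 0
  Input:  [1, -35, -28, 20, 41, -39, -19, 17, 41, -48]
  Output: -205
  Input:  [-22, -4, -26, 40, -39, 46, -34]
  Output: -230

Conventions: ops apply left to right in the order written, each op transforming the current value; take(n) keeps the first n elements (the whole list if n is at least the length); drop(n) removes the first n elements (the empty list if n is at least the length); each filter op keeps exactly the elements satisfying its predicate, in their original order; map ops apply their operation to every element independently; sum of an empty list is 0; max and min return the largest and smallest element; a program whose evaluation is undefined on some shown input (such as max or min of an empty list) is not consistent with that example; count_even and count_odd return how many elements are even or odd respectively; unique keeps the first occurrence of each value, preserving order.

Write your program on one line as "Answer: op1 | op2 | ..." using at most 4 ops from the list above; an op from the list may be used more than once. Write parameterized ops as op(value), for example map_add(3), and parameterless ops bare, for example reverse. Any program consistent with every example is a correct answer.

reverse | map_mul(-5) | take(2) | min

Check, running the answer program on each example:
  [-32, -9, 0, -14] -> [-14, 0, -9, -32] -> [70, 0, 45, 160] -> [70, 0] -> 0
  [1, -35, -28, 20, 41, -39, -19, 17, 41, -48] -> [-48, 41, 17, -19, -39, 41, 20, -28, -35, 1] -> [240, -205, -85, 95, 195, -205, -100, 140, 175, -5] -> [240, -205] -> -205
  [-22, -4, -26, 40, -39, 46, -34] -> [-34, 46, -39, 40, -26, -4, -22] -> [170, -230, 195, -200, 130, 20, 110] -> [170, -230] -> -230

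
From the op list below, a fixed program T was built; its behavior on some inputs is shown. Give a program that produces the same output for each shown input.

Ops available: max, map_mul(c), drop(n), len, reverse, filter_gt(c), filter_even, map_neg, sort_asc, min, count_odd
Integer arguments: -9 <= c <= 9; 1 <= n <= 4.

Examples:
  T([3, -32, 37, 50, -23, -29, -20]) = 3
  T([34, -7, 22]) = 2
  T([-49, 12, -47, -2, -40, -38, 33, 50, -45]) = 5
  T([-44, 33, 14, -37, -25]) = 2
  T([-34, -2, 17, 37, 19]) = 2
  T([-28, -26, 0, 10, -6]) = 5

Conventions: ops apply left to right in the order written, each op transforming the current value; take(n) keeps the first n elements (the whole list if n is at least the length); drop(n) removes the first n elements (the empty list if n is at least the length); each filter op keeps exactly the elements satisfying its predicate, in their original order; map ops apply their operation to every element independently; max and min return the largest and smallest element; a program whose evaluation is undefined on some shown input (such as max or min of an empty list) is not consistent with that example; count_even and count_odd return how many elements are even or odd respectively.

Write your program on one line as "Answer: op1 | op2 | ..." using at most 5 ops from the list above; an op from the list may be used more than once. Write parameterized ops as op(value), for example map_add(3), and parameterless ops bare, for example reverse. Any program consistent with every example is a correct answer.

sort_asc | filter_even | map_mul(4) | len

Check, running the answer program on each example:
  [3, -32, 37, 50, -23, -29, -20] -> [-32, -29, -23, -20, 3, 37, 50] -> [-32, -20, 50] -> [-128, -80, 200] -> 3
  [34, -7, 22] -> [-7, 22, 34] -> [22, 34] -> [88, 136] -> 2
  [-49, 12, -47, -2, -40, -38, 33, 50, -45] -> [-49, -47, -45, -40, -38, -2, 12, 33, 50] -> [-40, -38, -2, 12, 50] -> [-160, -152, -8, 48, 200] -> 5
  [-44, 33, 14, -37, -25] -> [-44, -37, -25, 14, 33] -> [-44, 14] -> [-176, 56] -> 2
  [-34, -2, 17, 37, 19] -> [-34, -2, 17, 19, 37] -> [-34, -2] -> [-136, -8] -> 2
  [-28, -26, 0, 10, -6] -> [-28, -26, -6, 0, 10] -> [-28, -26, -6, 0, 10] -> [-112, -104, -24, 0, 40] -> 5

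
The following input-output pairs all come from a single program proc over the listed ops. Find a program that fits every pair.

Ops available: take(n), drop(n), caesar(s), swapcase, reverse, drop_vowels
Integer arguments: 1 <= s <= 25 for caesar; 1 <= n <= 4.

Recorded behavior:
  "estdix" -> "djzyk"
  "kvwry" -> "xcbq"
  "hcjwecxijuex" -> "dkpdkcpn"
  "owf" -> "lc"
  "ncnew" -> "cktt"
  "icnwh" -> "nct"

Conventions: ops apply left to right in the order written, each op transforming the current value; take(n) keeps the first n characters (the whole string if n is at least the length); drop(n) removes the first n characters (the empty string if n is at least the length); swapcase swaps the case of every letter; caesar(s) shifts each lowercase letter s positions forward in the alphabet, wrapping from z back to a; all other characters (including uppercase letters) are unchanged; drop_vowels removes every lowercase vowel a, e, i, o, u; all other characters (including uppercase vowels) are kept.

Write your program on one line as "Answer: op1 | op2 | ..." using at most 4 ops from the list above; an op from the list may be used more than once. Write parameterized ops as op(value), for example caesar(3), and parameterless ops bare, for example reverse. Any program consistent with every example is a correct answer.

caesar(6) | drop_vowels | reverse

Check, running the answer program on each example:
  "estdix" -> "kyzjod" -> "kyzjd" -> "djzyk"
  "kvwry" -> "qbcxe" -> "qbcx" -> "xcbq"
  "hcjwecxijuex" -> "nipckidopakd" -> "npckdpkd" -> "dkpdkcpn"
  "owf" -> "ucl" -> "cl" -> "lc"
  "ncnew" -> "titkc" -> "ttkc" -> "cktt"
  "icnwh" -> "oitcn" -> "tcn" -> "nct"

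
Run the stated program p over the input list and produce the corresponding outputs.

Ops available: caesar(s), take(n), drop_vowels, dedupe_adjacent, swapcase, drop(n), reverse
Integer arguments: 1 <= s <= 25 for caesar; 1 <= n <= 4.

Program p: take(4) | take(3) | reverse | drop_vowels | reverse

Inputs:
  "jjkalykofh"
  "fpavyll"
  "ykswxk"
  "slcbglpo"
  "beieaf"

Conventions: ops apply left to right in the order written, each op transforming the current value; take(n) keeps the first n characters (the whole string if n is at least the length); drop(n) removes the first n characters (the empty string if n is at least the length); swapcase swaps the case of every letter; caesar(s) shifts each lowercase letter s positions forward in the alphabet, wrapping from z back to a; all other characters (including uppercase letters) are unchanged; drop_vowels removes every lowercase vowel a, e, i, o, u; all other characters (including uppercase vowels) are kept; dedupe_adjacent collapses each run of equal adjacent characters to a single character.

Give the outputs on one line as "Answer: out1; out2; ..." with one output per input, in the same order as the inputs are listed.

Execution, op by op:
  "jjkalykofh" -> "jjka" -> "jjk" -> "kjj" -> "kjj" -> "jjk"
  "fpavyll" -> "fpav" -> "fpa" -> "apf" -> "pf" -> "fp"
  "ykswxk" -> "yksw" -> "yks" -> "sky" -> "sky" -> "yks"
  "slcbglpo" -> "slcb" -> "slc" -> "cls" -> "cls" -> "slc"
  "beieaf" -> "beie" -> "bei" -> "ieb" -> "b" -> "b"

"jjk"; "fp"; "yks"; "slc"; "b"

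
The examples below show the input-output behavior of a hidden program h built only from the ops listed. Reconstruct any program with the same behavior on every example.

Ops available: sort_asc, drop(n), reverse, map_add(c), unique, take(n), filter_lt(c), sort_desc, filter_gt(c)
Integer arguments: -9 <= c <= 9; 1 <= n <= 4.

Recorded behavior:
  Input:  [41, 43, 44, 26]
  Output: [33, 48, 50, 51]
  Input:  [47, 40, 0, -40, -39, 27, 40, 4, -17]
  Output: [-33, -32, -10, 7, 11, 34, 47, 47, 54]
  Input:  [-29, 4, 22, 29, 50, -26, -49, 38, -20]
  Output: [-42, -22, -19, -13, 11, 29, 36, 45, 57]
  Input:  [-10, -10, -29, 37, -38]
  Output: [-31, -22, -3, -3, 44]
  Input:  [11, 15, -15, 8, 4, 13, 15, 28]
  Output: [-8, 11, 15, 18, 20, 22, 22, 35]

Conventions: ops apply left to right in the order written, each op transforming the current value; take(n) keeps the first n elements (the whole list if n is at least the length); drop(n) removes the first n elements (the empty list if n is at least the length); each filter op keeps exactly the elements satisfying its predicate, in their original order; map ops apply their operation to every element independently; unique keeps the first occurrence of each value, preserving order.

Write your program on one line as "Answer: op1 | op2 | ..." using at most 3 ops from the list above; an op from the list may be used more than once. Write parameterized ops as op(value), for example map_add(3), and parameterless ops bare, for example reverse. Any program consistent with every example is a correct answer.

sort_asc | map_add(7)

Check, running the answer program on each example:
  [41, 43, 44, 26] -> [26, 41, 43, 44] -> [33, 48, 50, 51]
  [47, 40, 0, -40, -39, 27, 40, 4, -17] -> [-40, -39, -17, 0, 4, 27, 40, 40, 47] -> [-33, -32, -10, 7, 11, 34, 47, 47, 54]
  [-29, 4, 22, 29, 50, -26, -49, 38, -20] -> [-49, -29, -26, -20, 4, 22, 29, 38, 50] -> [-42, -22, -19, -13, 11, 29, 36, 45, 57]
  [-10, -10, -29, 37, -38] -> [-38, -29, -10, -10, 37] -> [-31, -22, -3, -3, 44]
  [11, 15, -15, 8, 4, 13, 15, 28] -> [-15, 4, 8, 11, 13, 15, 15, 28] -> [-8, 11, 15, 18, 20, 22, 22, 35]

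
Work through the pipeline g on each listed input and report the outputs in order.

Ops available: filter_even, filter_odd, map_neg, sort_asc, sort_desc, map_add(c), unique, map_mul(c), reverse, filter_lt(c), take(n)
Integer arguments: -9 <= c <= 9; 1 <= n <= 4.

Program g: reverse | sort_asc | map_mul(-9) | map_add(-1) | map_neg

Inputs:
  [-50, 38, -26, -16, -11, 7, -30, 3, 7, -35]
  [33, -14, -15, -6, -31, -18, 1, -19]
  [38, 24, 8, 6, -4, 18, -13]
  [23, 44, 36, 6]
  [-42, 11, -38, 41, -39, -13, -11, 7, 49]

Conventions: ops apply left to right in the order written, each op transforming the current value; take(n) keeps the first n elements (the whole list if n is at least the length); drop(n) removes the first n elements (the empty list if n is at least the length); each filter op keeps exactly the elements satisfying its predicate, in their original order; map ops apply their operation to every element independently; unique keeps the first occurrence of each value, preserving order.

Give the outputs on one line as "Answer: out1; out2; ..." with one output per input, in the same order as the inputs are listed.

Execution, op by op:
  [-50, 38, -26, -16, -11, 7, -30, 3, 7, -35] -> [-35, 7, 3, -30, 7, -11, -16, -26, 38, -50] -> [-50, -35, -30, -26, -16, -11, 3, 7, 7, 38] -> [450, 315, 270, 234, 144, 99, -27, -63, -63, -342] -> [449, 314, 269, 233, 143, 98, -28, -64, -64, -343] -> [-449, -314, -269, -233, -143, -98, 28, 64, 64, 343]
  [33, -14, -15, -6, -31, -18, 1, -19] -> [-19, 1, -18, -31, -6, -15, -14, 33] -> [-31, -19, -18, -15, -14, -6, 1, 33] -> [279, 171, 162, 135, 126, 54, -9, -297] -> [278, 170, 161, 134, 125, 53, -10, -298] -> [-278, -170, -161, -134, -125, -53, 10, 298]
  [38, 24, 8, 6, -4, 18, -13] -> [-13, 18, -4, 6, 8, 24, 38] -> [-13, -4, 6, 8, 18, 24, 38] -> [117, 36, -54, -72, -162, -216, -342] -> [116, 35, -55, -73, -163, -217, -343] -> [-116, -35, 55, 73, 163, 217, 343]
  [23, 44, 36, 6] -> [6, 36, 44, 23] -> [6, 23, 36, 44] -> [-54, -207, -324, -396] -> [-55, -208, -325, -397] -> [55, 208, 325, 397]
  [-42, 11, -38, 41, -39, -13, -11, 7, 49] -> [49, 7, -11, -13, -39, 41, -38, 11, -42] -> [-42, -39, -38, -13, -11, 7, 11, 41, 49] -> [378, 351, 342, 117, 99, -63, -99, -369, -441] -> [377, 350, 341, 116, 98, -64, -100, -370, -442] -> [-377, -350, -341, -116, -98, 64, 100, 370, 442]

[-449, -314, -269, -233, -143, -98, 28, 64, 64, 343]; [-278, -170, -161, -134, -125, -53, 10, 298]; [-116, -35, 55, 73, 163, 217, 343]; [55, 208, 325, 397]; [-377, -350, -341, -116, -98, 64, 100, 370, 442]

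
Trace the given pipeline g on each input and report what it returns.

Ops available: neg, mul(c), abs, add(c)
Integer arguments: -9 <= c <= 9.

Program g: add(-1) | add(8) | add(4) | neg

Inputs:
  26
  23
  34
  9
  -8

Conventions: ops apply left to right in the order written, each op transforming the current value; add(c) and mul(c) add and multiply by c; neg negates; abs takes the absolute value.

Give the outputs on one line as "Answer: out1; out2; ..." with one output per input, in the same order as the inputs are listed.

-37; -34; -45; -20; -3

Execution, op by op:
  26 -> 25 -> 33 -> 37 -> -37
  23 -> 22 -> 30 -> 34 -> -34
  34 -> 33 -> 41 -> 45 -> -45
  9 -> 8 -> 16 -> 20 -> -20
  -8 -> -9 -> -1 -> 3 -> -3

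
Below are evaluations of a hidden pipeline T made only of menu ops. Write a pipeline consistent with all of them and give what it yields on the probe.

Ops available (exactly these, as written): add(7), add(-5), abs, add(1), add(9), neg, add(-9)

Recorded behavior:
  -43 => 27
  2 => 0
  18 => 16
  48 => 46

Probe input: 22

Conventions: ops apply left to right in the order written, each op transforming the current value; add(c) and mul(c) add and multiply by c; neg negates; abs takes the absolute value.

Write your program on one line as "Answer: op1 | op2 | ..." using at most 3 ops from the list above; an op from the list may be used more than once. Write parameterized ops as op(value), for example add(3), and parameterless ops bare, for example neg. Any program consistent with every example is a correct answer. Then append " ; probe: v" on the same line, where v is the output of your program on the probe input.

add(7) | abs | add(-9) ; probe: 20

Check, running the answer program on each example:
  -43 -> -36 -> 36 -> 27
  2 -> 9 -> 9 -> 0
  18 -> 25 -> 25 -> 16
  48 -> 55 -> 55 -> 46
  probe: 22 -> 29 -> 29 -> 20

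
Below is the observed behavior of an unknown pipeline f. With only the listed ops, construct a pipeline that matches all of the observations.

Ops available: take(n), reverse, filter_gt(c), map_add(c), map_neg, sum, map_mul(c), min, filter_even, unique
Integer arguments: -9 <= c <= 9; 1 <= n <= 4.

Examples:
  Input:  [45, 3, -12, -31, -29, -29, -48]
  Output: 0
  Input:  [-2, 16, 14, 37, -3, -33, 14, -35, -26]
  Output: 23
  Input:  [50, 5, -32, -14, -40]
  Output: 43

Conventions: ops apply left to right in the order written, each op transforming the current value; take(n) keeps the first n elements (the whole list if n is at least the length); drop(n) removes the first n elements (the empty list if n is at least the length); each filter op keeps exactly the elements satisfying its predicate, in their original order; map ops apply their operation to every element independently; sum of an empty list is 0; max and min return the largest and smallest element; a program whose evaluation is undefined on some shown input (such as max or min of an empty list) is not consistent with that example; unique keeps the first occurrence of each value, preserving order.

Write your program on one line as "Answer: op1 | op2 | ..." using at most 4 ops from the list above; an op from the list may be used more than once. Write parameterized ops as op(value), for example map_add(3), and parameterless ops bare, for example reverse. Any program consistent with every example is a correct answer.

filter_even | filter_gt(1) | map_add(-7) | sum

Check, running the answer program on each example:
  [45, 3, -12, -31, -29, -29, -48] -> [-12, -48] -> [] -> [] -> 0
  [-2, 16, 14, 37, -3, -33, 14, -35, -26] -> [-2, 16, 14, 14, -26] -> [16, 14, 14] -> [9, 7, 7] -> 23
  [50, 5, -32, -14, -40] -> [50, -32, -14, -40] -> [50] -> [43] -> 43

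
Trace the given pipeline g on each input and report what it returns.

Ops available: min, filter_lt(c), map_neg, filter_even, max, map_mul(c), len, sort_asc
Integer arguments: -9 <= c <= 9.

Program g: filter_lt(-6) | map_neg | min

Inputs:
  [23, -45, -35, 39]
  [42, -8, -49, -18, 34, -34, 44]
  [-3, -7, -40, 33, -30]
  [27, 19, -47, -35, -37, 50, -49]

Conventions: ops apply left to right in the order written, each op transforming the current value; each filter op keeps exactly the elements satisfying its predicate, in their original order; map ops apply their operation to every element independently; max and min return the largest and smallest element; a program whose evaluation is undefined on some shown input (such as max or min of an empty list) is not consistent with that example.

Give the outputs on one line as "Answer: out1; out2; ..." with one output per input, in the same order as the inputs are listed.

Execution, op by op:
  [23, -45, -35, 39] -> [-45, -35] -> [45, 35] -> 35
  [42, -8, -49, -18, 34, -34, 44] -> [-8, -49, -18, -34] -> [8, 49, 18, 34] -> 8
  [-3, -7, -40, 33, -30] -> [-7, -40, -30] -> [7, 40, 30] -> 7
  [27, 19, -47, -35, -37, 50, -49] -> [-47, -35, -37, -49] -> [47, 35, 37, 49] -> 35

35; 8; 7; 35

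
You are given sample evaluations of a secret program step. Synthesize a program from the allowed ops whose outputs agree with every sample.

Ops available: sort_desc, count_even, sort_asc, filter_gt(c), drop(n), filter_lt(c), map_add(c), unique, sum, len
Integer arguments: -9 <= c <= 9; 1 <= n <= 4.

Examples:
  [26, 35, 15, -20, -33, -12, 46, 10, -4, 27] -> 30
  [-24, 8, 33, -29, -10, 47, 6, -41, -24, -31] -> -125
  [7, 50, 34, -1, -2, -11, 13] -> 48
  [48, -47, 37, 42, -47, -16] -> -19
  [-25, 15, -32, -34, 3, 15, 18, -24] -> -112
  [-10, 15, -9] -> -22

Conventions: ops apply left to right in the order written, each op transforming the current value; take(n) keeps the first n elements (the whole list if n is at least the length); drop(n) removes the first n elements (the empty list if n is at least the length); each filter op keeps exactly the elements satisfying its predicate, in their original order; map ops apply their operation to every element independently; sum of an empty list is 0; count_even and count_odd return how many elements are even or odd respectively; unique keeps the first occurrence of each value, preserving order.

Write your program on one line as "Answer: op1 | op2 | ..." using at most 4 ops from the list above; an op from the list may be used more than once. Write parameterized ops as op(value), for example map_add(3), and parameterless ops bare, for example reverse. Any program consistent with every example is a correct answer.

map_add(-9) | sort_asc | map_add(3) | sum

Check, running the answer program on each example:
  [26, 35, 15, -20, -33, -12, 46, 10, -4, 27] -> [17, 26, 6, -29, -42, -21, 37, 1, -13, 18] -> [-42, -29, -21, -13, 1, 6, 17, 18, 26, 37] -> [-39, -26, -18, -10, 4, 9, 20, 21, 29, 40] -> 30
  [-24, 8, 33, -29, -10, 47, 6, -41, -24, -31] -> [-33, -1, 24, -38, -19, 38, -3, -50, -33, -40] -> [-50, -40, -38, -33, -33, -19, -3, -1, 24, 38] -> [-47, -37, -35, -30, -30, -16, 0, 2, 27, 41] -> -125
  [7, 50, 34, -1, -2, -11, 13] -> [-2, 41, 25, -10, -11, -20, 4] -> [-20, -11, -10, -2, 4, 25, 41] -> [-17, -8, -7, 1, 7, 28, 44] -> 48
  [48, -47, 37, 42, -47, -16] -> [39, -56, 28, 33, -56, -25] -> [-56, -56, -25, 28, 33, 39] -> [-53, -53, -22, 31, 36, 42] -> -19
  [-25, 15, -32, -34, 3, 15, 18, -24] -> [-34, 6, -41, -43, -6, 6, 9, -33] -> [-43, -41, -34, -33, -6, 6, 6, 9] -> [-40, -38, -31, -30, -3, 9, 9, 12] -> -112
  [-10, 15, -9] -> [-19, 6, -18] -> [-19, -18, 6] -> [-16, -15, 9] -> -22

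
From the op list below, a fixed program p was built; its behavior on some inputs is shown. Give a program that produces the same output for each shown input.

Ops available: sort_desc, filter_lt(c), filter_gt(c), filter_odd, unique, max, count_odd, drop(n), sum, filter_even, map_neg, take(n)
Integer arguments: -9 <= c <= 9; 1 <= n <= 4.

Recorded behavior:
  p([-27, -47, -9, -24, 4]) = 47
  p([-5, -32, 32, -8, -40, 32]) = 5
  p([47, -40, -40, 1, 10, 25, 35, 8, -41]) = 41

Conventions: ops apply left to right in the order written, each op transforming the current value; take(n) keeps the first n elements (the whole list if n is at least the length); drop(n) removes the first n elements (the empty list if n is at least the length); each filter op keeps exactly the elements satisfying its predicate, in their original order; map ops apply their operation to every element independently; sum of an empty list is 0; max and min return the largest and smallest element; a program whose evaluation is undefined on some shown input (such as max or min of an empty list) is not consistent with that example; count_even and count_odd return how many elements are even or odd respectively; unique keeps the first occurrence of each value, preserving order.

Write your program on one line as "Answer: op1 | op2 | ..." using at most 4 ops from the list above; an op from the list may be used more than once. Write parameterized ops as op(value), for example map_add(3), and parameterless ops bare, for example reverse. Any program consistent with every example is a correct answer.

filter_odd | map_neg | max

Check, running the answer program on each example:
  [-27, -47, -9, -24, 4] -> [-27, -47, -9] -> [27, 47, 9] -> 47
  [-5, -32, 32, -8, -40, 32] -> [-5] -> [5] -> 5
  [47, -40, -40, 1, 10, 25, 35, 8, -41] -> [47, 1, 25, 35, -41] -> [-47, -1, -25, -35, 41] -> 41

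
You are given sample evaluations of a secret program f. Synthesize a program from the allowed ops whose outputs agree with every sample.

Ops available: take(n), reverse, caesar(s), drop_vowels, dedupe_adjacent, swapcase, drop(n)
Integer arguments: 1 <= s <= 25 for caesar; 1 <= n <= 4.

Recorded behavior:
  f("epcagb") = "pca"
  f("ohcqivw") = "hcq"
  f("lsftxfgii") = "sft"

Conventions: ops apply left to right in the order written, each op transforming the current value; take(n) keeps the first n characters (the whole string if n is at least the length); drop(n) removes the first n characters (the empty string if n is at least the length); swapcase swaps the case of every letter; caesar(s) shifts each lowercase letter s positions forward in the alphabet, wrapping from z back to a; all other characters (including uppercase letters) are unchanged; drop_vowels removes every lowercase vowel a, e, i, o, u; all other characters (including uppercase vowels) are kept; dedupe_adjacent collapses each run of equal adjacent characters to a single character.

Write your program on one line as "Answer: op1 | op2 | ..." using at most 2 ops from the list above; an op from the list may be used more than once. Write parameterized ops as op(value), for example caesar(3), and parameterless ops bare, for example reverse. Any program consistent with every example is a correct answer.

take(4) | drop(1)

Check, running the answer program on each example:
  "epcagb" -> "epca" -> "pca"
  "ohcqivw" -> "ohcq" -> "hcq"
  "lsftxfgii" -> "lsft" -> "sft"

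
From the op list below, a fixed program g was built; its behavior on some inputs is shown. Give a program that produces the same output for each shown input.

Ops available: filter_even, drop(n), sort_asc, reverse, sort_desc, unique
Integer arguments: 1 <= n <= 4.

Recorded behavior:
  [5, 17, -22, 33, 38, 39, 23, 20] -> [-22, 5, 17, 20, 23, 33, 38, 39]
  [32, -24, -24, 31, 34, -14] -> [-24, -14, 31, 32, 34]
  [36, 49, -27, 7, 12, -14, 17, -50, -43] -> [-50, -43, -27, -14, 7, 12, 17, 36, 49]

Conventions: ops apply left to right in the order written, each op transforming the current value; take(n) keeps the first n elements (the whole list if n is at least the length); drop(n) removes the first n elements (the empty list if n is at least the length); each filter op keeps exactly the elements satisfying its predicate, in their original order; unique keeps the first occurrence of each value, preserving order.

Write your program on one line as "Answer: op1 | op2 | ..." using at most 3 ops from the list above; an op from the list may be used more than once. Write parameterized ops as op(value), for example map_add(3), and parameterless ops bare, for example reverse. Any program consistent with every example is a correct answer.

unique | reverse | sort_asc

Check, running the answer program on each example:
  [5, 17, -22, 33, 38, 39, 23, 20] -> [5, 17, -22, 33, 38, 39, 23, 20] -> [20, 23, 39, 38, 33, -22, 17, 5] -> [-22, 5, 17, 20, 23, 33, 38, 39]
  [32, -24, -24, 31, 34, -14] -> [32, -24, 31, 34, -14] -> [-14, 34, 31, -24, 32] -> [-24, -14, 31, 32, 34]
  [36, 49, -27, 7, 12, -14, 17, -50, -43] -> [36, 49, -27, 7, 12, -14, 17, -50, -43] -> [-43, -50, 17, -14, 12, 7, -27, 49, 36] -> [-50, -43, -27, -14, 7, 12, 17, 36, 49]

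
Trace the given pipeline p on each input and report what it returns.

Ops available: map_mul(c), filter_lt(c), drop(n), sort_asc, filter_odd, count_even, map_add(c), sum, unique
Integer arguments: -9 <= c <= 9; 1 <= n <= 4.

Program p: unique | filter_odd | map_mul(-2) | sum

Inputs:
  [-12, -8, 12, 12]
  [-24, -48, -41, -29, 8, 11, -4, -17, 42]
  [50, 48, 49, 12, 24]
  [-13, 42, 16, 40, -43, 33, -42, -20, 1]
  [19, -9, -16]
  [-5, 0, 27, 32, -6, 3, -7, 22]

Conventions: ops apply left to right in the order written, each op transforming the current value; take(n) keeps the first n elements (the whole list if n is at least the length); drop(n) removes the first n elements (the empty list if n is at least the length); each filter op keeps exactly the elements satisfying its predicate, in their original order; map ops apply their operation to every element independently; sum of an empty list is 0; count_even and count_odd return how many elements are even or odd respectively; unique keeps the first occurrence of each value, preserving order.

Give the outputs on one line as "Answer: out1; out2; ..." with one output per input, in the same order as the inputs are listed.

Execution, op by op:
  [-12, -8, 12, 12] -> [-12, -8, 12] -> [] -> [] -> 0
  [-24, -48, -41, -29, 8, 11, -4, -17, 42] -> [-24, -48, -41, -29, 8, 11, -4, -17, 42] -> [-41, -29, 11, -17] -> [82, 58, -22, 34] -> 152
  [50, 48, 49, 12, 24] -> [50, 48, 49, 12, 24] -> [49] -> [-98] -> -98
  [-13, 42, 16, 40, -43, 33, -42, -20, 1] -> [-13, 42, 16, 40, -43, 33, -42, -20, 1] -> [-13, -43, 33, 1] -> [26, 86, -66, -2] -> 44
  [19, -9, -16] -> [19, -9, -16] -> [19, -9] -> [-38, 18] -> -20
  [-5, 0, 27, 32, -6, 3, -7, 22] -> [-5, 0, 27, 32, -6, 3, -7, 22] -> [-5, 27, 3, -7] -> [10, -54, -6, 14] -> -36

0; 152; -98; 44; -20; -36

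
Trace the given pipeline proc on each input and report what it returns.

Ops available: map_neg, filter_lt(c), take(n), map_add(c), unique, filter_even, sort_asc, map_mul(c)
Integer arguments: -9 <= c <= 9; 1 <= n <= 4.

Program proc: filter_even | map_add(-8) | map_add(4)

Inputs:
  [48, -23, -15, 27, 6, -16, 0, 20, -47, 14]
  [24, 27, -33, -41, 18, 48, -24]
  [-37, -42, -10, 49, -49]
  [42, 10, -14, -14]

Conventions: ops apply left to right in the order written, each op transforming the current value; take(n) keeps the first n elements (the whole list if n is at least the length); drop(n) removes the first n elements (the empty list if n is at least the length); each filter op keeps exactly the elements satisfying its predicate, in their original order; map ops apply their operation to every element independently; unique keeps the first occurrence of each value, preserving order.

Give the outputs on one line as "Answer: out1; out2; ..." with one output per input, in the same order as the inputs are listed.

[44, 2, -20, -4, 16, 10]; [20, 14, 44, -28]; [-46, -14]; [38, 6, -18, -18]

Execution, op by op:
  [48, -23, -15, 27, 6, -16, 0, 20, -47, 14] -> [48, 6, -16, 0, 20, 14] -> [40, -2, -24, -8, 12, 6] -> [44, 2, -20, -4, 16, 10]
  [24, 27, -33, -41, 18, 48, -24] -> [24, 18, 48, -24] -> [16, 10, 40, -32] -> [20, 14, 44, -28]
  [-37, -42, -10, 49, -49] -> [-42, -10] -> [-50, -18] -> [-46, -14]
  [42, 10, -14, -14] -> [42, 10, -14, -14] -> [34, 2, -22, -22] -> [38, 6, -18, -18]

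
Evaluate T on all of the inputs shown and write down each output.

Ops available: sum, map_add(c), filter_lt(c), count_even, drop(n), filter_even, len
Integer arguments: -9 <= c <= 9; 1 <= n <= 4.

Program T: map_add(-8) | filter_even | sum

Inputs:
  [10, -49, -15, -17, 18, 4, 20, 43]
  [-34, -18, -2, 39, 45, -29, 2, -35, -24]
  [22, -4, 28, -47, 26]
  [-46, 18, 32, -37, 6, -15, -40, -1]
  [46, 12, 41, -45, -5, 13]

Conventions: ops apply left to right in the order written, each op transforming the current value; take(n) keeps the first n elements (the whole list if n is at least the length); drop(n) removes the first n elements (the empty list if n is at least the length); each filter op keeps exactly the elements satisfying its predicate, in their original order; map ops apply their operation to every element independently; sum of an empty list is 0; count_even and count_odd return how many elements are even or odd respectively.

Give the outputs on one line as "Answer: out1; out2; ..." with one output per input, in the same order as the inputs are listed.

20; -116; 40; -70; 42

Execution, op by op:
  [10, -49, -15, -17, 18, 4, 20, 43] -> [2, -57, -23, -25, 10, -4, 12, 35] -> [2, 10, -4, 12] -> 20
  [-34, -18, -2, 39, 45, -29, 2, -35, -24] -> [-42, -26, -10, 31, 37, -37, -6, -43, -32] -> [-42, -26, -10, -6, -32] -> -116
  [22, -4, 28, -47, 26] -> [14, -12, 20, -55, 18] -> [14, -12, 20, 18] -> 40
  [-46, 18, 32, -37, 6, -15, -40, -1] -> [-54, 10, 24, -45, -2, -23, -48, -9] -> [-54, 10, 24, -2, -48] -> -70
  [46, 12, 41, -45, -5, 13] -> [38, 4, 33, -53, -13, 5] -> [38, 4] -> 42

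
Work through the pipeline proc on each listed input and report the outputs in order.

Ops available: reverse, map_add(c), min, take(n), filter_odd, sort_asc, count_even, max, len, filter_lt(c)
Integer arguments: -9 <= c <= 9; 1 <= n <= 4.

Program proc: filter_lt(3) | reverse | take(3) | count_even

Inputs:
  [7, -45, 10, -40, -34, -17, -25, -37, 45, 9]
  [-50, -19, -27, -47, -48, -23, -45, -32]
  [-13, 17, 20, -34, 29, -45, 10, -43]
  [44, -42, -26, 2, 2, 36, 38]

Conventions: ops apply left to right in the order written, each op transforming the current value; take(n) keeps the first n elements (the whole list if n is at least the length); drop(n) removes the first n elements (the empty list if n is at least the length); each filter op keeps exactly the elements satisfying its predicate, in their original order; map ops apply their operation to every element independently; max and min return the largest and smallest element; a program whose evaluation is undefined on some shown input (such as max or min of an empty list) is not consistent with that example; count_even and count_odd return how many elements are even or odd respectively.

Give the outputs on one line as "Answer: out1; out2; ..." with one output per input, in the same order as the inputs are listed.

0; 1; 1; 3

Execution, op by op:
  [7, -45, 10, -40, -34, -17, -25, -37, 45, 9] -> [-45, -40, -34, -17, -25, -37] -> [-37, -25, -17, -34, -40, -45] -> [-37, -25, -17] -> 0
  [-50, -19, -27, -47, -48, -23, -45, -32] -> [-50, -19, -27, -47, -48, -23, -45, -32] -> [-32, -45, -23, -48, -47, -27, -19, -50] -> [-32, -45, -23] -> 1
  [-13, 17, 20, -34, 29, -45, 10, -43] -> [-13, -34, -45, -43] -> [-43, -45, -34, -13] -> [-43, -45, -34] -> 1
  [44, -42, -26, 2, 2, 36, 38] -> [-42, -26, 2, 2] -> [2, 2, -26, -42] -> [2, 2, -26] -> 3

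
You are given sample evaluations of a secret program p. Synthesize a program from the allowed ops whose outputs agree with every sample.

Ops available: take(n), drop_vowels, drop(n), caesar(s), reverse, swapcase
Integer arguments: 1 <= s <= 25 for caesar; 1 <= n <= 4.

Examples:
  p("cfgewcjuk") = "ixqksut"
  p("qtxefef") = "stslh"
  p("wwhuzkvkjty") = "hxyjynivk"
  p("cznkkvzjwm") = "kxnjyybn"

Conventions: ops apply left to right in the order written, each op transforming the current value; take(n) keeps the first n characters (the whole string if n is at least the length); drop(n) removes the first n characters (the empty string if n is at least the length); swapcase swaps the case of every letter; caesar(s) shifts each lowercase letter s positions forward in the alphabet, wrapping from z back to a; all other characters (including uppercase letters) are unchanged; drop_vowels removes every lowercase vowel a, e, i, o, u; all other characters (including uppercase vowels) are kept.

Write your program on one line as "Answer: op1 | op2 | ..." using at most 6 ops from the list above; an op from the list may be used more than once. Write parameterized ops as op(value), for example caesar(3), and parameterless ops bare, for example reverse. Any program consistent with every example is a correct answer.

drop(1) | caesar(15) | reverse | caesar(25) | drop(1)

Check, running the answer program on each example:
  "cfgewcjuk" -> "fgewcjuk" -> "uvtlryjz" -> "zjyrltvu" -> "yixqksut" -> "ixqksut"
  "qtxefef" -> "txefef" -> "imtutu" -> "ututmi" -> "tstslh" -> "stslh"
  "wwhuzkvkjty" -> "whuzkvkjty" -> "lwjozkzyin" -> "niyzkzojwl" -> "mhxyjynivk" -> "hxyjynivk"
  "cznkkvzjwm" -> "znkkvzjwm" -> "oczzkoylb" -> "blyokzzco" -> "akxnjyybn" -> "kxnjyybn"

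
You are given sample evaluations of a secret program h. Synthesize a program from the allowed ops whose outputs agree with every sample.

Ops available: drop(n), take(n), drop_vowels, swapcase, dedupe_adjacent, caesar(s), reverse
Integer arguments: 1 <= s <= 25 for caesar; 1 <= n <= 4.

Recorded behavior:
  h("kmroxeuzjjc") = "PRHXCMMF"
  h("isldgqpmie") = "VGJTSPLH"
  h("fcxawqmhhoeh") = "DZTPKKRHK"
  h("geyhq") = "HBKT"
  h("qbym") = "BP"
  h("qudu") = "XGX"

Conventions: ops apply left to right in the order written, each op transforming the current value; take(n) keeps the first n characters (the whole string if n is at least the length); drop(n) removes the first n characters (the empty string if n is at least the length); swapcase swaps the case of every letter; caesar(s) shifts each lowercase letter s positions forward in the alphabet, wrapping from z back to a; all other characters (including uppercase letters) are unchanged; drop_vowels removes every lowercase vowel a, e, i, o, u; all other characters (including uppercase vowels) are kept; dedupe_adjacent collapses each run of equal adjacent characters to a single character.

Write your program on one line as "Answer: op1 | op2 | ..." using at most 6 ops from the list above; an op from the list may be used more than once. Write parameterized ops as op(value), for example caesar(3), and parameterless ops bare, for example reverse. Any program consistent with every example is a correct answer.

caesar(22) | caesar(7) | drop_vowels | drop(1) | swapcase

Check, running the answer program on each example:
  "kmroxeuzjjc" -> "ginktaqvffy" -> "npurahxcmmf" -> "nprhxcmmf" -> "prhxcmmf" -> "PRHXCMMF"
  "isldgqpmie" -> "eohzcmliea" -> "lvogjtsplh" -> "lvgjtsplh" -> "vgjtsplh" -> "VGJTSPLH"
  "fcxawqmhhoeh" -> "bytwsmiddkad" -> "ifadztpkkrhk" -> "fdztpkkrhk" -> "dztpkkrhk" -> "DZTPKKRHK"
  "geyhq" -> "caudm" -> "jhbkt" -> "jhbkt" -> "hbkt" -> "HBKT"
  "qbym" -> "mxui" -> "tebp" -> "tbp" -> "bp" -> "BP"
  "qudu" -> "mqzq" -> "txgx" -> "txgx" -> "xgx" -> "XGX"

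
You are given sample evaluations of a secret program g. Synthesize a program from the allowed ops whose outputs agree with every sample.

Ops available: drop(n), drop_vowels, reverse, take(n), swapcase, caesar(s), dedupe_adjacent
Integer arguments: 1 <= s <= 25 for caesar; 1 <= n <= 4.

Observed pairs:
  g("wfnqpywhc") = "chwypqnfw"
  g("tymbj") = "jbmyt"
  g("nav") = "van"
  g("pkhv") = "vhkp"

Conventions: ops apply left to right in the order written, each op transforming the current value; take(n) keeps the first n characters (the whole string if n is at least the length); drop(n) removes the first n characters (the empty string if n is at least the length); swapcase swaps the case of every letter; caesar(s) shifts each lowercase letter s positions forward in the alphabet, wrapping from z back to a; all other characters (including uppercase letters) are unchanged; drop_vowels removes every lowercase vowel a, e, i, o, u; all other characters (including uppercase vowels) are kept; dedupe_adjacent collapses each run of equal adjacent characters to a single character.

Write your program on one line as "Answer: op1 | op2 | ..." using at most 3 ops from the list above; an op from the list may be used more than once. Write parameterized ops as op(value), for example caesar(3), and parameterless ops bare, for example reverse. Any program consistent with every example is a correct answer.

swapcase | reverse | swapcase

Check, running the answer program on each example:
  "wfnqpywhc" -> "WFNQPYWHC" -> "CHWYPQNFW" -> "chwypqnfw"
  "tymbj" -> "TYMBJ" -> "JBMYT" -> "jbmyt"
  "nav" -> "NAV" -> "VAN" -> "van"
  "pkhv" -> "PKHV" -> "VHKP" -> "vhkp"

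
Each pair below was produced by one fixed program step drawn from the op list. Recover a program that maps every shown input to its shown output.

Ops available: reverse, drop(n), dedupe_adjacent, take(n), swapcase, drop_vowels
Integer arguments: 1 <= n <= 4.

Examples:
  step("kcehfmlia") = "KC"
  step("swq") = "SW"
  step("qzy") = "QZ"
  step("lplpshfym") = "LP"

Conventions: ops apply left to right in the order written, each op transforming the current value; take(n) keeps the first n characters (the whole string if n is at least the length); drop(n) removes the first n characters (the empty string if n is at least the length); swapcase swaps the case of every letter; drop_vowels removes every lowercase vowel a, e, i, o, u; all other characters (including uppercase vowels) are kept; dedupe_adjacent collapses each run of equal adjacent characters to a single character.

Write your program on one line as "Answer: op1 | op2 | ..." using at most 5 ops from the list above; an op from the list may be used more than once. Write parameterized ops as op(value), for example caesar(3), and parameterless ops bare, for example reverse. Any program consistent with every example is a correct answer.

take(4) | drop_vowels | take(2) | swapcase

Check, running the answer program on each example:
  "kcehfmlia" -> "kceh" -> "kch" -> "kc" -> "KC"
  "swq" -> "swq" -> "swq" -> "sw" -> "SW"
  "qzy" -> "qzy" -> "qzy" -> "qz" -> "QZ"
  "lplpshfym" -> "lplp" -> "lplp" -> "lp" -> "LP"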